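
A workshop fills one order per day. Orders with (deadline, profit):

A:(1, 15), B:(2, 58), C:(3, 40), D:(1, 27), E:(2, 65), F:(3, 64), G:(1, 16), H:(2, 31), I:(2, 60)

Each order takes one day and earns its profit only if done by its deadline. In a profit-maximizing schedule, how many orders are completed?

Sort by profit descending; place each in the latest free slot ≤ its deadline.
By profit: E(d2,65), F(d3,64), I(d2,60), B(d2,58), C(d3,40), H(d2,31), D(d1,27), G(d1,16), A(d1,15)
E→slot 2; F→slot 3; I→slot 1; B skipped; C skipped; H skipped; D skipped; G skipped; A skipped.
3 of 9 scheduled.

3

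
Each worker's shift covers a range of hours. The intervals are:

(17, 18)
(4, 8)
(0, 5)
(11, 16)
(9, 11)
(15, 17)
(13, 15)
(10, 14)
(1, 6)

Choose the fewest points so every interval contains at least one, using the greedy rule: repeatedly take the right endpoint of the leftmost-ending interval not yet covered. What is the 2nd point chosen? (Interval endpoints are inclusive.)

By right end: [0,5]  [1,6]  [4,8]  [9,11]  [10,14]  [13,15]  [11,16]  [15,17]  [17,18]
[0,5] uncovered → point at 5; [9,11] uncovered → point at 11; [13,15] uncovered → point at 15; [17,18] uncovered → point at 18.
Points: 5, 11, 15, 18 (4 total).

11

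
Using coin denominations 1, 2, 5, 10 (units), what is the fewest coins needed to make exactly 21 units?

3

21 − 2×10→1 − 1×1→0
Total coins = 2 + 1 = 3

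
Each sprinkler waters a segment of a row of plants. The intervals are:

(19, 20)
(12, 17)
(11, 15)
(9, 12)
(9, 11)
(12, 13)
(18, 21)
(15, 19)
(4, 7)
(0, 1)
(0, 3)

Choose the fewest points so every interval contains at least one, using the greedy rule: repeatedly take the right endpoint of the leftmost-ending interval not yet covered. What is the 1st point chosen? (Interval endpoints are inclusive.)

Sort by right endpoint; whenever an interval is uncovered, place a point at its right end.
By right end: [0,1]  [0,3]  [4,7]  [9,11]  [9,12]  [12,13]  [11,15]  [12,17]  [15,19]  [19,20]  [18,21]
[0,1] uncovered → point at 1; [4,7] uncovered → point at 7; [9,11] uncovered → point at 11; [12,13] uncovered → point at 13; [15,19] uncovered → point at 19.
Points: 1, 7, 11, 13, 19 (5 total).

1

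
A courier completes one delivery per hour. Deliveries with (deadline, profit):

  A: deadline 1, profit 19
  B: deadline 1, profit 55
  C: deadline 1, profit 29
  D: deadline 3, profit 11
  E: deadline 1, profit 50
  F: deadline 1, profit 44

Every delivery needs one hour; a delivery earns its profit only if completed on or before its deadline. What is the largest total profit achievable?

66

By profit: B(d1,55), E(d1,50), F(d1,44), C(d1,29), A(d1,19), D(d3,11)
B→slot 1; E skipped; F skipped; C skipped; A skipped; D→slot 3.
Profit = 55 + 11 = 66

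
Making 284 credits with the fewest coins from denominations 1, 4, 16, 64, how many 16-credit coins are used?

1

284 = 4×64 + 1×16 + 3×4
Count of 16: 1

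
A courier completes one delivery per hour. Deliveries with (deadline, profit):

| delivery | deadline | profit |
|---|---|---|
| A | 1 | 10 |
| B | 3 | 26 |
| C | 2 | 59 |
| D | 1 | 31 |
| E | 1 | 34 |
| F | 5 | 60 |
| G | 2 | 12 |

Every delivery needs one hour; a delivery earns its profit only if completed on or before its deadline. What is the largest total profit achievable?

By profit: F(d5,60), C(d2,59), E(d1,34), D(d1,31), B(d3,26), G(d2,12), A(d1,10)
F→slot 5; C→slot 2; E→slot 1; D skipped; B→slot 3; G skipped; A skipped.
Profit = 34 + 59 + 26 + 60 = 179

179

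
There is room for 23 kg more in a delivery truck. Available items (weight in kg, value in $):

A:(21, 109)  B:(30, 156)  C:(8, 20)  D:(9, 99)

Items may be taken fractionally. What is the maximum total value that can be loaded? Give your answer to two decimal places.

Greedy by value/weight ratio, highest first.
Order: D (99/9=11.00) > B (156/30=5.20) > A (109/21=5.19) > C (20/8=2.50)
Fill: take D (9 @ 99) → take 14/30 of B → 72.80; 23/23 used.
Total value = 171.80

171.80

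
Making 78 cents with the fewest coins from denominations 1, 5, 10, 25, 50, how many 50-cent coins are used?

78 − 1×50→28 − 1×25→3 − 3×1→0
Count of 50: 1

1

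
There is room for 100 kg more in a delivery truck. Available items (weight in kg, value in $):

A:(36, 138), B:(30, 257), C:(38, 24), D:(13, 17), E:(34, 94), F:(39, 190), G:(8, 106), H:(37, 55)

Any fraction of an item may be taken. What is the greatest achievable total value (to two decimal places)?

641.17

Greedy by value/weight ratio, highest first.
Ratios (sorted): G 13.25, B 8.57, F 4.87, A 3.83, E 2.76, H 1.49, D 1.31, C 0.63
take G (8 @ 106); take B (30 @ 257); take F (39 @ 190); take 23/36 of A → 88.17. Capacity used 100/100.
Total value = 641.17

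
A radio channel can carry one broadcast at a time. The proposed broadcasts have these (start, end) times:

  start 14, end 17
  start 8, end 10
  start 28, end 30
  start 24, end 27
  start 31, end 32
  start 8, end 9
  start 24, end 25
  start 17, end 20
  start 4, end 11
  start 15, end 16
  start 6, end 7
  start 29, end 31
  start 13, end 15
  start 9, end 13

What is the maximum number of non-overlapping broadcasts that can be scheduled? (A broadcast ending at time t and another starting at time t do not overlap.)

By end time: (6,7), (8,9), (8,10), (4,11), (9,13), (13,15), (15,16), (14,17), (17,20), (24,25), (24,27), (28,30), (29,31), (31,32).
Pick (6,7); next start ≥ 7 → (8,9); next start ≥ 9 → (9,13); next start ≥ 13 → (13,15); next start ≥ 15 → (15,16); next start ≥ 16 → (17,20); next start ≥ 20 → (24,25); next start ≥ 25 → (28,30); next start ≥ 30 → (31,32).
Selected 9 broadcasts.

9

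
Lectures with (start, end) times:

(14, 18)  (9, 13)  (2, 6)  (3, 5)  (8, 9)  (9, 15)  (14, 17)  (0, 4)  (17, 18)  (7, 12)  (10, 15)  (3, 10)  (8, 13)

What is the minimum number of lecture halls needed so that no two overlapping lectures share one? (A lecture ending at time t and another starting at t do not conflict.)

Count concurrent intervals with a sweep; the peak is the room count.
Events (time:±→running): 0:+→1 2:+→2 3:+→3 3:+→4 4:-→3 5:-→2 6:-→1 7:+→2 8:+→3 8:+→4 9:-→3 9:+→4 9:+→5 … peak 5.

5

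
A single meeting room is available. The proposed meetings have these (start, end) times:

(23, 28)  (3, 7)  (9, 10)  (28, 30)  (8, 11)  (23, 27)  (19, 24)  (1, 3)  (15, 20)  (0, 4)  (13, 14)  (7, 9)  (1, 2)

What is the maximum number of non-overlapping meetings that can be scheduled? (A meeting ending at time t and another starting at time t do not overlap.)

8

Sort by end time and greedily take each interval whose start is ≥ the last chosen end.
By end time: (1,2), (1,3), (0,4), (3,7), (7,9), (9,10), (8,11), (13,14), (15,20), (19,24), (23,27), (23,28), (28,30).
Pick (1,2); next start ≥ 2 → (3,7); next start ≥ 7 → (7,9); next start ≥ 9 → (9,10); next start ≥ 10 → (13,14); next start ≥ 14 → (15,20); next start ≥ 20 → (23,27); next start ≥ 27 → (28,30).
Selected 8 meetings.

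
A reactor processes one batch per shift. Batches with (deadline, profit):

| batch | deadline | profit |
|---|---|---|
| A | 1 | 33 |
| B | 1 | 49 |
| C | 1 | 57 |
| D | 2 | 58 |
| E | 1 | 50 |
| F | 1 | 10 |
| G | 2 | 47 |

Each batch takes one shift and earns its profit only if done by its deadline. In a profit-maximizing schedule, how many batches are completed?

2

Sort by profit descending; place each in the latest free slot ≤ its deadline.
By profit: D(d2,58), C(d1,57), E(d1,50), B(d1,49), G(d2,47), A(d1,33), F(d1,10)
D→slot 2; C→slot 1; E skipped; B skipped; G skipped; A skipped; F skipped.
2 of 7 scheduled.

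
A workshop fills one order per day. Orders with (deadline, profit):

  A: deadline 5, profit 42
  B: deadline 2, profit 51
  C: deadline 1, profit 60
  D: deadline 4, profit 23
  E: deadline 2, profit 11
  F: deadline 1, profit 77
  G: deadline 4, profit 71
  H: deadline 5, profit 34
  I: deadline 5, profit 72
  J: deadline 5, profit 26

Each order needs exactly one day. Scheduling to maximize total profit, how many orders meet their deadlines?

Profit order: F=77 I=72 G=71 C=60 B=51 A=42 H=34 J=26 D=23 E=11
Assign: F→slot 1, I→slot 5, G→slot 4, C skipped, B→slot 2, A→slot 3, H skipped, J skipped, D skipped, E skipped.
Slots: [1:F] [2:B] [3:A] [4:G] [5:I]
5 of 10 scheduled.

5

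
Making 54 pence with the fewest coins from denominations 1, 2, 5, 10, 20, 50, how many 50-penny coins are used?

1

54 − 1×50→4 − 2×2→0
Count of 50: 1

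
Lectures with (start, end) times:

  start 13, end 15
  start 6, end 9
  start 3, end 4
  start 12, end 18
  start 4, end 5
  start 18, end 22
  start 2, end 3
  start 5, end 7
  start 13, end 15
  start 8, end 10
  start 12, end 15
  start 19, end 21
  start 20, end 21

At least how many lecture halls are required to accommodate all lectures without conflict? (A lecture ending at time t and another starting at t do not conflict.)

starts: [2, 3, 4, 5, 6, 8, 12, 12, 13, 13, 18, 19, 20]
ends:   [3, 4, 5, 7, 9, 10, 15, 15, 15, 18, 21, 21, 22]
s2→1 e3→0 s3→1 e4→0 s4→1 e5→0 s5→1 s6→2 e7→1 s8→2 e9→1 e10→0 s12→1 s12→2 s13→3 s13→4  — peak 4.

4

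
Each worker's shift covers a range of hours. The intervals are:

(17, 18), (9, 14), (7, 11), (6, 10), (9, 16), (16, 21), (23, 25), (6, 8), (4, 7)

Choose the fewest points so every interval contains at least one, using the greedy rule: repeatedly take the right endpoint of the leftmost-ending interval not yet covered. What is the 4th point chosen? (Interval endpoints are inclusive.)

Process intervals by earliest right end; each time one isn't hit yet, stab at its right endpoint.
By right end: [4,7]  [6,8]  [6,10]  [7,11]  [9,14]  [9,16]  [17,18]  [16,21]  [23,25]
[4,7] uncovered → point at 7; [9,14] uncovered → point at 14; [17,18] uncovered → point at 18; [23,25] uncovered → point at 25.
Points: 7, 14, 18, 25 (4 total).

25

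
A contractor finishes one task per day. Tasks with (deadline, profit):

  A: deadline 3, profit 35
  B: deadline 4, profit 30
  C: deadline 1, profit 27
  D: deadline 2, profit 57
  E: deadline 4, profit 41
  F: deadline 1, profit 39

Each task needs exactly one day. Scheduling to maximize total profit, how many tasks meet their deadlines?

4

By profit: D(d2,57), E(d4,41), F(d1,39), A(d3,35), B(d4,30), C(d1,27)
D→slot 2; E→slot 4; F→slot 1; A→slot 3; B skipped; C skipped.
4 of 6 scheduled.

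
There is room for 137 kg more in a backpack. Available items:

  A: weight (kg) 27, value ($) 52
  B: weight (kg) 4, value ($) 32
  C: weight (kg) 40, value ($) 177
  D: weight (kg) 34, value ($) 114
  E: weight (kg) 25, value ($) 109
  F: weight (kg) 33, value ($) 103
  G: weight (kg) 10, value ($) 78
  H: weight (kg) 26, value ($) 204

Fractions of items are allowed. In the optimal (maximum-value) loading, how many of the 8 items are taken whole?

Greedy by value/weight ratio, highest first.
Ratios (sorted): B 8.00, H 7.85, G 7.80, C 4.42, E 4.36, D 3.35, F 3.12, A 1.93
take B (4 @ 32); take H (26 @ 204); take G (10 @ 78); take C (40 @ 177); take E (25 @ 109); take 32/34 of D → 107.29. Capacity used 137/137.
5 item(s) taken whole; one partial (take 32/34 of D).

5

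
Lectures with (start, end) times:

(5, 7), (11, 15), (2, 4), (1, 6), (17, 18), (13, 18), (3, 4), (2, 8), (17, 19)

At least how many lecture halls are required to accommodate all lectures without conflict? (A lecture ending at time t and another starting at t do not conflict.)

4

The answer is the maximum number of intervals overlapping at any instant.
starts: [1, 2, 2, 3, 5, 11, 13, 17, 17]
ends:   [4, 4, 6, 7, 8, 15, 18, 18, 19]
s1→1 s2→2 s2→3 s3→4  — peak 4.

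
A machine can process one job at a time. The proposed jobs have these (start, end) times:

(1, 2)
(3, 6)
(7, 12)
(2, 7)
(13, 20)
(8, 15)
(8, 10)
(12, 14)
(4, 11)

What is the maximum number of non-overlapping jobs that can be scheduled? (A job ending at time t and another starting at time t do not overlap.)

4

By end time: (1,2), (3,6), (2,7), (8,10), (4,11), (7,12), (12,14), (8,15), (13,20).
Pick (1,2); next start ≥ 2 → (3,6); next start ≥ 6 → (8,10); next start ≥ 10 → (12,14).
Selected 4 jobs.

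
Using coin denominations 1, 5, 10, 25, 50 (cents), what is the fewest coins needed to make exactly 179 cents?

Use the largest denomination that fits, subtract, and repeat.
179 − 3×50→29 − 1×25→4 − 4×1→0
Total coins = 3 + 1 + 4 = 8

8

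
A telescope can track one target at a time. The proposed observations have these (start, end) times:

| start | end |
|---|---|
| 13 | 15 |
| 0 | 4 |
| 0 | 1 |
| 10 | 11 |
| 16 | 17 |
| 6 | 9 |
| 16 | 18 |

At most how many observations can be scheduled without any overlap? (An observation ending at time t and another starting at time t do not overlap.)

Order by finish time; keep every interval that doesn't clash with the previous kept one.
By end time: (0,1), (0,4), (6,9), (10,11), (13,15), (16,17), (16,18).
Pick (0,1); next start ≥ 1 → (6,9); next start ≥ 9 → (10,11); next start ≥ 11 → (13,15); next start ≥ 15 → (16,17).
Selected 5 observations.

5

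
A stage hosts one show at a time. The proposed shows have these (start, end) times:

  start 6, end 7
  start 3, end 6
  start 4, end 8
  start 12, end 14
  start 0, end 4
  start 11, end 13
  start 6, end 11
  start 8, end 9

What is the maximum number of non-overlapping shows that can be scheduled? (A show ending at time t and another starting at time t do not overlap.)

4

Sort by end time and greedily take each interval whose start is ≥ the last chosen end.
By end time: (0,4), (3,6), (6,7), (4,8), (8,9), (6,11), (11,13), (12,14).
Pick (0,4); next start ≥ 4 → (6,7); next start ≥ 7 → (8,9); next start ≥ 9 → (11,13).
Selected 4 shows.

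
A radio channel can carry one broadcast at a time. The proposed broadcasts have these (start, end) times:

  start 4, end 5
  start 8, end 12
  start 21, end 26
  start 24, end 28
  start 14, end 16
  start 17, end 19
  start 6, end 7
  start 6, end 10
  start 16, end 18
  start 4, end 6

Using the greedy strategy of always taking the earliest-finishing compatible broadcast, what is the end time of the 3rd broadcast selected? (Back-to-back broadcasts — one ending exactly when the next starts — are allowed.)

Sort by end time and greedily take each interval whose start is ≥ the last chosen end.
By end time: (4,5), (4,6), (6,7), (6,10), (8,12), (14,16), (16,18), (17,19), (21,26), (24,28).
Pick (4,5); next start ≥ 5 → (6,7); next start ≥ 7 → (8,12); next start ≥ 12 → (14,16); next start ≥ 16 → (16,18); next start ≥ 18 → (21,26).
Selected: (4,5) (6,7) (8,12) (14,16) (16,18) (21,26)

12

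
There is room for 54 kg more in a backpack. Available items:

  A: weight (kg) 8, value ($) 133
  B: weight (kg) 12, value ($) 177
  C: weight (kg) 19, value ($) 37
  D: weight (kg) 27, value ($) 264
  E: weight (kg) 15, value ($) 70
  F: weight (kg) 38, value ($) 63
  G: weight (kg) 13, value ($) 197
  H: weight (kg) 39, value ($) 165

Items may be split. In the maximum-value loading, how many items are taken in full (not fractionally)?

3

Ratios (sorted): A 16.62, G 15.15, B 14.75, D 9.78, E 4.67, H 4.23, C 1.95, F 1.66
take A (8 @ 133); take G (13 @ 197); take B (12 @ 177); take 21/27 of D → 205.33. Capacity used 54/54.
3 item(s) taken whole; one partial (take 21/27 of D).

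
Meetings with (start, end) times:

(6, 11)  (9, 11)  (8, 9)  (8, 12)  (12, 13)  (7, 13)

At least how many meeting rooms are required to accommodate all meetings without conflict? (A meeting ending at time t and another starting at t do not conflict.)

starts: [6, 7, 8, 8, 9, 12]
ends:   [9, 11, 11, 12, 13, 13]
s6→1 s7→2 s8→3 s8→4  — peak 4.

4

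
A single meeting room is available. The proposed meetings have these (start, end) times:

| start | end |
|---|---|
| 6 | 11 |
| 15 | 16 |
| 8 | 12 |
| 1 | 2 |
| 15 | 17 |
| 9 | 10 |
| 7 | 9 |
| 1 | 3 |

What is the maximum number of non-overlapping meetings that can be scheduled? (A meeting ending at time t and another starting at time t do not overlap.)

4

By end time: (1,2), (1,3), (7,9), (9,10), (6,11), (8,12), (15,16), (15,17).
Pick (1,2); next start ≥ 2 → (7,9); next start ≥ 9 → (9,10); next start ≥ 10 → (15,16).
Selected 4 meetings.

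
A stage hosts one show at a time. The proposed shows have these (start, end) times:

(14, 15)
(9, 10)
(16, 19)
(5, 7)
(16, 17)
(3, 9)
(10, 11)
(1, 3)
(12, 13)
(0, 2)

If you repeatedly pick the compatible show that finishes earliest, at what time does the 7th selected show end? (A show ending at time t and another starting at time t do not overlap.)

By end time: (0,2), (1,3), (5,7), (3,9), (9,10), (10,11), (12,13), (14,15), (16,17), (16,19).
Pick (0,2); next start ≥ 2 → (5,7); next start ≥ 7 → (9,10); next start ≥ 10 → (10,11); next start ≥ 11 → (12,13); next start ≥ 13 → (14,15); next start ≥ 15 → (16,17).
Selected: (0,2) (5,7) (9,10) (10,11) (12,13) (14,15) (16,17)

17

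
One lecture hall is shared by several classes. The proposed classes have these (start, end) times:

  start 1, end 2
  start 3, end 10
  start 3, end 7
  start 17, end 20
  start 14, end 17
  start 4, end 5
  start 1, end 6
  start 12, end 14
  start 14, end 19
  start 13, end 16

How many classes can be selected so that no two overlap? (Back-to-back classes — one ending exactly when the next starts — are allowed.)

Sorted by end: (1,2)  (4,5)  (1,6)  (3,7)  (3,10)  (12,14)  (13,16)  (14,17)  (14,19)  (17,20)
take (1,2); take (4,5); skip (1,6); take (12,14); skip (13,16); take (14,17); take (17,20).
Selected 5 classes.

5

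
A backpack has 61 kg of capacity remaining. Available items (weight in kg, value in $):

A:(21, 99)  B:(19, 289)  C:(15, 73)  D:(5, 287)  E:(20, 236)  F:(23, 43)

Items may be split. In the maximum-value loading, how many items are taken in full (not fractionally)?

Greedy by value/weight ratio, highest first.
Ratios (sorted): D 57.40, B 15.21, E 11.80, C 4.87, A 4.71, F 1.87
take D (5 @ 287); take B (19 @ 289); take E (20 @ 236); take C (15 @ 73); take 2/21 of A → 9.43. Capacity used 61/61.
4 item(s) taken whole; one partial (take 2/21 of A).

4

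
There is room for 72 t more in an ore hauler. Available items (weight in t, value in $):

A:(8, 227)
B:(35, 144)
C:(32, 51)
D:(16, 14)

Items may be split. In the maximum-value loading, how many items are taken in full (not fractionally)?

Ratios (sorted): A 28.38, B 4.11, C 1.59, D 0.88
take A (8 @ 227); take B (35 @ 144); take 29/32 of C → 46.22. Capacity used 72/72.
2 item(s) taken whole; one partial (take 29/32 of C).

2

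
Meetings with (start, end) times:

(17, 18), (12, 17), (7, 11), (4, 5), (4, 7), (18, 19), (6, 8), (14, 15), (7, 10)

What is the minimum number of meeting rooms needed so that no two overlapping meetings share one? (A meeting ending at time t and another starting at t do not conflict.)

3

The answer is the maximum number of intervals overlapping at any instant.
Events (time:±→running): 4:+→1 4:+→2 5:-→1 6:+→2 7:-→1 7:+→2 7:+→3 … peak 3.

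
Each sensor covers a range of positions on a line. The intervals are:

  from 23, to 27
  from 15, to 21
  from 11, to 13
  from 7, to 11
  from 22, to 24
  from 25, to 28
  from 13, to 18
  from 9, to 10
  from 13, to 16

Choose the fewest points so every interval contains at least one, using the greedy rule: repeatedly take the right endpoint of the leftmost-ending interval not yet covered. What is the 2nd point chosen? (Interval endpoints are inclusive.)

13

Sorted: [9,10] [7,11] [11,13] [13,16] [13,18] [15,21] [22,24] [23,27] [25,28]
{[9,10],[7,11]} hit by 10; {[11,13],[13,16],[13,18]} hit by 13; {[15,21]} hit by 21; {[22,24],[23,27]} hit by 24; {[25,28]} hit by 28.
Points: 10, 13, 21, 24, 28 (5 total).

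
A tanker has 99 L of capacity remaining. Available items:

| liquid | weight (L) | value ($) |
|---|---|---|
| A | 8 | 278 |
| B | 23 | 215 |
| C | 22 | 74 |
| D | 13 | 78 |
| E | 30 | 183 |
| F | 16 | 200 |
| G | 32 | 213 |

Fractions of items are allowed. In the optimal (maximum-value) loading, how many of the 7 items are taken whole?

4

Order: A (278/8=34.75) > F (200/16=12.50) > B (215/23=9.35) > G (213/32=6.66) > E (183/30=6.10) > D (78/13=6.00) > C (74/22=3.36)
Fill: take A (8 @ 278) → take F (16 @ 200) → take B (23 @ 215) → take G (32 @ 213) → take 20/30 of E → 122.00; 99/99 used.
4 item(s) taken whole; one partial (take 20/30 of E).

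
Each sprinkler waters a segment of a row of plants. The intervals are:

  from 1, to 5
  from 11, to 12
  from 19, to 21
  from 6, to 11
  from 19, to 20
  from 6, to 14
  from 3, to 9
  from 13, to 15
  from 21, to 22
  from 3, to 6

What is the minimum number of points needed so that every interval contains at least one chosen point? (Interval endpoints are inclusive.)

5

By right end: [1,5]  [3,6]  [3,9]  [6,11]  [11,12]  [6,14]  [13,15]  [19,20]  [19,21]  [21,22]
[1,5] uncovered → point at 5; [6,11] uncovered → point at 11; [13,15] uncovered → point at 15; [19,20] uncovered → point at 20; [21,22] uncovered → point at 22.
Points: 5, 11, 15, 20, 22 (5 total).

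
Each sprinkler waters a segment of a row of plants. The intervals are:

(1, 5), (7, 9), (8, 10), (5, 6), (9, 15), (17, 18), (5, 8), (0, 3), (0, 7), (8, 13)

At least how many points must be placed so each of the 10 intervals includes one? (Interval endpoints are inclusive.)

Sort by right endpoint; whenever an interval is uncovered, place a point at its right end.
By right end: [0,3]  [1,5]  [5,6]  [0,7]  [5,8]  [7,9]  [8,10]  [8,13]  [9,15]  [17,18]
[0,3] uncovered → point at 3; [5,6] uncovered → point at 6; [7,9] uncovered → point at 9; [17,18] uncovered → point at 18.
Points: 3, 6, 9, 18 (4 total).

4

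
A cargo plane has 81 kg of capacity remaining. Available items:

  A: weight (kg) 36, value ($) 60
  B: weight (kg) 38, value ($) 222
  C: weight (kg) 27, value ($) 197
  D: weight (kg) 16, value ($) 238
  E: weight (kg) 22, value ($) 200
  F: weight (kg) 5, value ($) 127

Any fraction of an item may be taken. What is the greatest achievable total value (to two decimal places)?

Sort by value per unit weight and fill in that order.
Order: F (127/5=25.40) > D (238/16=14.88) > E (200/22=9.09) > C (197/27=7.30) > B (222/38=5.84) > A (60/36=1.67)
Fill: take F (5 @ 127) → take D (16 @ 238) → take E (22 @ 200) → take C (27 @ 197) → take 11/38 of B → 64.26; 81/81 used.
Total value = 826.26

826.26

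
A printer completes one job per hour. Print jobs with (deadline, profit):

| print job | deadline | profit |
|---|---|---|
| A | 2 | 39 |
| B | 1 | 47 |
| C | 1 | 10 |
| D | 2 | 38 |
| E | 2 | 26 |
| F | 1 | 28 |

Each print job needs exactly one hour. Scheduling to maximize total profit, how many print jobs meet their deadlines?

2

Sort by profit descending; place each in the latest free slot ≤ its deadline.
Profit order: B=47 A=39 D=38 F=28 E=26 C=10
Assign: B→slot 1, A→slot 2, D skipped, F skipped, E skipped, C skipped.
Slots: [1:B] [2:A]
2 of 6 scheduled.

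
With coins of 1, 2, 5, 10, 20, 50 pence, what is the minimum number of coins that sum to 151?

4

Greedy: take as many of the largest coin as possible, then repeat with the remainder.
151 − 3×50→1 − 1×1→0
Total coins = 3 + 1 = 4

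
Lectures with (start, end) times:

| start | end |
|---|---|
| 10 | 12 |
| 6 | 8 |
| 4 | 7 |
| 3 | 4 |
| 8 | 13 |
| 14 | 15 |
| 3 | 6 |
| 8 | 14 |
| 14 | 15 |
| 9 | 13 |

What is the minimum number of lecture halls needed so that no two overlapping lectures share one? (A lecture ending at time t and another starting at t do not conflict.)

The answer is the maximum number of intervals overlapping at any instant.
Events (time:±→running): 3:+→1 3:+→2 4:-→1 4:+→2 6:-→1 6:+→2 7:-→1 8:-→0 8:+→1 8:+→2 9:+→3 10:+→4 … peak 4.

4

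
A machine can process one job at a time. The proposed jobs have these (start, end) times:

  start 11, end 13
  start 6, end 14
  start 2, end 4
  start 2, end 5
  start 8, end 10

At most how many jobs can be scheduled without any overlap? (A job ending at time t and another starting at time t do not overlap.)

Sorted by end: (2,4)  (2,5)  (8,10)  (11,13)  (6,14)
take (2,4); take (8,10); take (11,13); skip (6,14).
Selected 3 jobs.

3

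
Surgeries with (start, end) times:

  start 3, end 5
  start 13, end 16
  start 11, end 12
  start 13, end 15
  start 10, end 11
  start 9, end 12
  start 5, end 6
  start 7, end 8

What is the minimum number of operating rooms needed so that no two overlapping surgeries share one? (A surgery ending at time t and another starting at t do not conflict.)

starts: [3, 5, 7, 9, 10, 11, 13, 13]
ends:   [5, 6, 8, 11, 12, 12, 15, 16]
s3→1 e5→0 s5→1 e6→0 s7→1 e8→0 s9→1 s10→2  — peak 2.

2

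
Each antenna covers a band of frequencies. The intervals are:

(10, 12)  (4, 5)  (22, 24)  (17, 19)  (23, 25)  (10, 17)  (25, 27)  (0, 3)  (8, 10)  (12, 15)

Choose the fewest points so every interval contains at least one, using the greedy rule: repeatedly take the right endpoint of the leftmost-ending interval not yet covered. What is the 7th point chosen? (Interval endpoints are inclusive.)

27

Sort by right endpoint; whenever an interval is uncovered, place a point at its right end.
Sorted: [0,3] [4,5] [8,10] [10,12] [12,15] [10,17] [17,19] [22,24] [23,25] [25,27]
{[0,3]} hit by 3; {[4,5]} hit by 5; {[8,10],[10,12]} hit by 10; {[12,15],[10,17]} hit by 15; {[17,19]} hit by 19; {[22,24],[23,25]} hit by 24; {[25,27]} hit by 27.
Points: 3, 5, 10, 15, 19, 24, 27 (7 total).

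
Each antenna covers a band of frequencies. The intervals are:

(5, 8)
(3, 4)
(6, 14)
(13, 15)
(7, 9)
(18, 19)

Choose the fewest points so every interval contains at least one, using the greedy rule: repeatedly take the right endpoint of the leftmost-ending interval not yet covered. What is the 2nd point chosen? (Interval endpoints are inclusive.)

Sort by right endpoint; whenever an interval is uncovered, place a point at its right end.
By right end: [3,4]  [5,8]  [7,9]  [6,14]  [13,15]  [18,19]
[3,4] uncovered → point at 4; [5,8] uncovered → point at 8; [13,15] uncovered → point at 15; [18,19] uncovered → point at 19.
Points: 4, 8, 15, 19 (4 total).

8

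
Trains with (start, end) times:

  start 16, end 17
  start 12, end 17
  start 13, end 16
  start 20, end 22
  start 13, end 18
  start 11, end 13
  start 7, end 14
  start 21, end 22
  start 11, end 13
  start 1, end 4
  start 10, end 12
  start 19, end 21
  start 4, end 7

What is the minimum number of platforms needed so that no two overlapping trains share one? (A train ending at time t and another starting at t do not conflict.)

starts: [1, 4, 7, 10, 11, 11, 12, 13, 13, 16, 19, 20, 21]
ends:   [4, 7, 12, 13, 13, 14, 16, 17, 17, 18, 21, 22, 22]
s1→1 e4→0 s4→1 e7→0 s7→1 s10→2 s11→3 s11→4  — peak 4.

4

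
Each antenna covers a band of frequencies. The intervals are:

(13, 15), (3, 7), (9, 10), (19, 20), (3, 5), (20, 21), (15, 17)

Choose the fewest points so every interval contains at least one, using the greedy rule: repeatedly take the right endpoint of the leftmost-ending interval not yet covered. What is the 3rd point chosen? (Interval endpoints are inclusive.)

15

Process intervals by earliest right end; each time one isn't hit yet, stab at its right endpoint.
By right end: [3,5]  [3,7]  [9,10]  [13,15]  [15,17]  [19,20]  [20,21]
[3,5] uncovered → point at 5; [9,10] uncovered → point at 10; [13,15] uncovered → point at 15; [19,20] uncovered → point at 20.
Points: 5, 10, 15, 20 (4 total).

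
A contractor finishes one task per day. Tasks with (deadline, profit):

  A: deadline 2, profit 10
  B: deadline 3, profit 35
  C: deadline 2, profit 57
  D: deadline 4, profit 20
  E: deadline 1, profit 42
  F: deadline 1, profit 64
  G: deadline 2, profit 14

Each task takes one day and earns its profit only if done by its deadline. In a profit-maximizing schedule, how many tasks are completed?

By profit: F(d1,64), C(d2,57), E(d1,42), B(d3,35), D(d4,20), G(d2,14), A(d2,10)
F→slot 1; C→slot 2; E skipped; B→slot 3; D→slot 4; G skipped; A skipped.
4 of 7 scheduled.

4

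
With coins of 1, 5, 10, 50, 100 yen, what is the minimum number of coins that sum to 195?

Use the largest denomination that fits, subtract, and repeat.
195 = 1×100 + 1×50 + 4×10 + 1×5
Total coins = 1 + 1 + 4 + 1 = 7

7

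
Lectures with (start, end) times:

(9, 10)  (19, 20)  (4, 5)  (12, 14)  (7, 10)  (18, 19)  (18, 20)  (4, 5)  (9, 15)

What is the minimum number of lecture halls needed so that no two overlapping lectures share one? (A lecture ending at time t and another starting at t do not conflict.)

3

Count concurrent intervals with a sweep; the peak is the room count.
starts: [4, 4, 7, 9, 9, 12, 18, 18, 19]
ends:   [5, 5, 10, 10, 14, 15, 19, 20, 20]
s4→1 s4→2 e5→1 e5→0 s7→1 s9→2 s9→3  — peak 3.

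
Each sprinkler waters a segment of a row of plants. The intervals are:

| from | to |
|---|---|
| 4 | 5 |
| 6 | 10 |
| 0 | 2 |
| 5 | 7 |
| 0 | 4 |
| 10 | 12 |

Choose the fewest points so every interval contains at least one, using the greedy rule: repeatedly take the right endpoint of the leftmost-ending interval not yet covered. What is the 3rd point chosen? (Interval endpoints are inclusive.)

10

Process intervals by earliest right end; each time one isn't hit yet, stab at its right endpoint.
Sorted: [0,2] [0,4] [4,5] [5,7] [6,10] [10,12]
{[0,2],[0,4]} hit by 2; {[4,5],[5,7]} hit by 5; {[6,10],[10,12]} hit by 10.
Points: 2, 5, 10 (3 total).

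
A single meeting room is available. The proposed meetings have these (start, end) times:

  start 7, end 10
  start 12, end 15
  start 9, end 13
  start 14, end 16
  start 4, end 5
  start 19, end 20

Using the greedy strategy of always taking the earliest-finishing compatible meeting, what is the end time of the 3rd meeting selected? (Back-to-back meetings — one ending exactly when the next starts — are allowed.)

Greedy by earliest finish: after sorting by end time, pick each interval compatible with the last pick.
By end time: (4,5), (7,10), (9,13), (12,15), (14,16), (19,20).
Pick (4,5); next start ≥ 5 → (7,10); next start ≥ 10 → (12,15); next start ≥ 15 → (19,20).
Selected: (4,5) (7,10) (12,15) (19,20)

15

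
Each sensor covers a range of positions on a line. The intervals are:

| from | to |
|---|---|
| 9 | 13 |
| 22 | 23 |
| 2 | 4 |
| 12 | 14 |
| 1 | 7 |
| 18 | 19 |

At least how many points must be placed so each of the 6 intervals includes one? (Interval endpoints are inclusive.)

By right end: [2,4]  [1,7]  [9,13]  [12,14]  [18,19]  [22,23]
[2,4] uncovered → point at 4; [9,13] uncovered → point at 13; [18,19] uncovered → point at 19; [22,23] uncovered → point at 23.
Points: 4, 13, 19, 23 (4 total).

4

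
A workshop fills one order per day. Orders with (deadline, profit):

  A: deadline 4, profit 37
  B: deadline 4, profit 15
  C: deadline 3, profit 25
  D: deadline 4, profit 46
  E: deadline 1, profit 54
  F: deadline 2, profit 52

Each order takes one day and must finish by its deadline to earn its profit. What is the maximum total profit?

Profit order: E=54 F=52 D=46 A=37 C=25 B=15
Assign: E→slot 1, F→slot 2, D→slot 4, A→slot 3, C skipped, B skipped.
Slots: [1:E] [2:F] [3:A] [4:D]
Profit = 54 + 52 + 37 + 46 = 189

189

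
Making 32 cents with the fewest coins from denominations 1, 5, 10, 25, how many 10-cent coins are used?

Greedy: take as many of the largest coin as possible, then repeat with the remainder.
32 − 1×25→7 − 1×5→2 − 2×1→0
Count of 10: 0

0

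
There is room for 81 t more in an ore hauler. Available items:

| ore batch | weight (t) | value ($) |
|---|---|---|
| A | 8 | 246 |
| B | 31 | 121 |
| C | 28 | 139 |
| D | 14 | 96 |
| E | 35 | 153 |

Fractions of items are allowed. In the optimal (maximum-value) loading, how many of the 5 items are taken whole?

Greedy by value/weight ratio, highest first.
Ratios (sorted): A 30.75, D 6.86, C 4.96, E 4.37, B 3.90
take A (8 @ 246); take D (14 @ 96); take C (28 @ 139); take 31/35 of E → 135.51. Capacity used 81/81.
3 item(s) taken whole; one partial (take 31/35 of E).

3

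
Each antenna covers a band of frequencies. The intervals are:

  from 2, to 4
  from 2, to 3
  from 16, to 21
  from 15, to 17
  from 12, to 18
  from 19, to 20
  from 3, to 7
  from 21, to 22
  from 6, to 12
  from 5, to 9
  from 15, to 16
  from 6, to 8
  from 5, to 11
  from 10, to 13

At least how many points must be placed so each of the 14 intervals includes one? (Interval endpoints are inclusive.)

6

Sorted: [2,3] [2,4] [3,7] [6,8] [5,9] [5,11] [6,12] [10,13] [15,16] [15,17] [12,18] [19,20] [16,21] [21,22]
{[2,3],[2,4],[3,7]} hit by 3; {[6,8],[5,9],[5,11],[6,12]} hit by 8; {[10,13]} hit by 13; {[15,16],[15,17],[12,18]} hit by 16; {[19,20],[16,21]} hit by 20; {[21,22]} hit by 22.
Points: 3, 8, 13, 16, 20, 22 (6 total).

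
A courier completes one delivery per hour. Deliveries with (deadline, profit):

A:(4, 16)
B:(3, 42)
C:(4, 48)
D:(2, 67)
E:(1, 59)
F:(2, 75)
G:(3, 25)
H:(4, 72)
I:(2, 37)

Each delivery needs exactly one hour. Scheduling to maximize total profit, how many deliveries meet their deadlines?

4

Sort by profit descending; place each in the latest free slot ≤ its deadline.
By profit: F(d2,75), H(d4,72), D(d2,67), E(d1,59), C(d4,48), B(d3,42), I(d2,37), G(d3,25), A(d4,16)
F→slot 2; H→slot 4; D→slot 1; E skipped; C→slot 3; B skipped; I skipped; G skipped; A skipped.
4 of 9 scheduled.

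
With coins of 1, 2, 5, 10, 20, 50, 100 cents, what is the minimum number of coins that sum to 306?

306 = 3×100 + 1×5 + 1×1
Total coins = 3 + 1 + 1 = 5

5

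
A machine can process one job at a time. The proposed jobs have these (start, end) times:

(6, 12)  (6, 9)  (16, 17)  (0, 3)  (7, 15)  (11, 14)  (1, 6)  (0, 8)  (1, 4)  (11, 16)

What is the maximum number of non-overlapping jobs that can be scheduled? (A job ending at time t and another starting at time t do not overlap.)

4

Order by finish time; keep every interval that doesn't clash with the previous kept one.
Sorted by end: (0,3)  (1,4)  (1,6)  (0,8)  (6,9)  (6,12)  (11,14)  (7,15)  (11,16)  (16,17)
take (0,3); take (6,9); take (11,14); skip (11,16); take (16,17).
Selected 4 jobs.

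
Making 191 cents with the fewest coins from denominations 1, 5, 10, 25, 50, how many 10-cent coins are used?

1

191 = 3×50 + 1×25 + 1×10 + 1×5 + 1×1
Count of 10: 1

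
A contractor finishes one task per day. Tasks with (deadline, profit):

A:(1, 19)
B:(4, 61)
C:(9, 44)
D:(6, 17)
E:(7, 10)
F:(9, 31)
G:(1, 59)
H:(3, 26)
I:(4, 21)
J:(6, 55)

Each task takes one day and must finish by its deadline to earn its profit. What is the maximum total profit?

324

Take jobs in profit order; each goes to the latest open slot no later than its deadline.
Profit order: B=61 G=59 J=55 C=44 F=31 H=26 I=21 A=19 D=17 E=10
Assign: B→slot 4, G→slot 1, J→slot 6, C→slot 9, F→slot 8, H→slot 3, I→slot 2, A skipped, D→slot 5, E→slot 7.
Slots: [1:G] [2:I] [3:H] [4:B] [5:D] [6:J] [7:E] [8:F] [9:C]
Profit = 59 + 21 + 26 + 61 + 17 + 55 + 10 + 31 + 44 = 324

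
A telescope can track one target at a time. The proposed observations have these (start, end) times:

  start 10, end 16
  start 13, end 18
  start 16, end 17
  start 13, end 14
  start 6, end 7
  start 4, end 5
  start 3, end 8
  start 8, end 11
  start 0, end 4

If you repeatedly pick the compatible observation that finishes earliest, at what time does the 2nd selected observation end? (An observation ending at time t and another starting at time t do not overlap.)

Order by finish time; keep every interval that doesn't clash with the previous kept one.
By end time: (0,4), (4,5), (6,7), (3,8), (8,11), (13,14), (10,16), (16,17), (13,18).
Pick (0,4); next start ≥ 4 → (4,5); next start ≥ 5 → (6,7); next start ≥ 7 → (8,11); next start ≥ 11 → (13,14); next start ≥ 14 → (16,17).
Selected: (0,4) (4,5) (6,7) (8,11) (13,14) (16,17)

5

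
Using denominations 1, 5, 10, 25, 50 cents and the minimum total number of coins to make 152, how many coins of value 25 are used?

0

152 − 3×50→2 − 2×1→0
Count of 25: 0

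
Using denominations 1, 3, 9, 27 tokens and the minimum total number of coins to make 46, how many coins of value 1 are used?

1

Use the largest denomination that fits, subtract, and repeat.
46 = 1×27 + 2×9 + 1×1
Count of 1: 1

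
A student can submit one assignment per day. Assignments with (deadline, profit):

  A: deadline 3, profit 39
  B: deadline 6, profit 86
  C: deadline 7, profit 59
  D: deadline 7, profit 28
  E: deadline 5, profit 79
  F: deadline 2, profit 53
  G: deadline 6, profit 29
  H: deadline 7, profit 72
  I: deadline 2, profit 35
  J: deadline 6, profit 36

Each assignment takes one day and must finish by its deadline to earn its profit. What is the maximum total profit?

Sort by profit descending; place each in the latest free slot ≤ its deadline.
By profit: B(d6,86), E(d5,79), H(d7,72), C(d7,59), F(d2,53), A(d3,39), J(d6,36), I(d2,35), G(d6,29), D(d7,28)
B→slot 6; E→slot 5; H→slot 7; C→slot 4; F→slot 2; A→slot 3; J→slot 1; I skipped; G skipped; D skipped.
Profit = 36 + 53 + 39 + 59 + 79 + 86 + 72 = 424

424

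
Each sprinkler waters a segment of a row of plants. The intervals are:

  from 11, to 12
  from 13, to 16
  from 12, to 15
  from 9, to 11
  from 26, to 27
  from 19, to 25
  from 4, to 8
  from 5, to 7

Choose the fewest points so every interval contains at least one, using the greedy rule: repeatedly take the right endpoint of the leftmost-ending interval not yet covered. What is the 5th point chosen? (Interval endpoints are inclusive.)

Process intervals by earliest right end; each time one isn't hit yet, stab at its right endpoint.
Sorted: [5,7] [4,8] [9,11] [11,12] [12,15] [13,16] [19,25] [26,27]
{[5,7],[4,8]} hit by 7; {[9,11],[11,12]} hit by 11; {[12,15],[13,16]} hit by 15; {[19,25]} hit by 25; {[26,27]} hit by 27.
Points: 7, 11, 15, 25, 27 (5 total).

27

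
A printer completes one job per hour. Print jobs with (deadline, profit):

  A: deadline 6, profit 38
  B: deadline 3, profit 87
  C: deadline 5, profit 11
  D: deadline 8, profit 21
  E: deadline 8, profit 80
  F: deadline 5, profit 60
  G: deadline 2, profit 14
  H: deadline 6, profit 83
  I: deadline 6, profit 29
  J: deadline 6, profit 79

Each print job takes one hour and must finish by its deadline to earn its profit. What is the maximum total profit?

477

Take jobs in profit order; each goes to the latest open slot no later than its deadline.
Profit order: B=87 H=83 E=80 J=79 F=60 A=38 I=29 D=21 G=14 C=11
Assign: B→slot 3, H→slot 6, E→slot 8, J→slot 5, F→slot 4, A→slot 2, I→slot 1, D→slot 7, G skipped, C skipped.
Slots: [1:I] [2:A] [3:B] [4:F] [5:J] [6:H] [7:D] [8:E]
Profit = 29 + 38 + 87 + 60 + 79 + 83 + 21 + 80 = 477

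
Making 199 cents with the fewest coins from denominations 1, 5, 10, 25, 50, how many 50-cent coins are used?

Use the largest denomination that fits, subtract, and repeat.
199 = 3×50 + 1×25 + 2×10 + 4×1
Count of 50: 3

3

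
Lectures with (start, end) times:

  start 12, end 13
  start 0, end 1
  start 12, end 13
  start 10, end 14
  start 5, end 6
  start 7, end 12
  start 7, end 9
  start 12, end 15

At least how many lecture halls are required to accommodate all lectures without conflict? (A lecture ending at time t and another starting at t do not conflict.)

Count concurrent intervals with a sweep; the peak is the room count.
starts: [0, 5, 7, 7, 10, 12, 12, 12]
ends:   [1, 6, 9, 12, 13, 13, 14, 15]
s0→1 e1→0 s5→1 e6→0 s7→1 s7→2 e9→1 s10→2 e12→1 s12→2 s12→3 s12→4  — peak 4.

4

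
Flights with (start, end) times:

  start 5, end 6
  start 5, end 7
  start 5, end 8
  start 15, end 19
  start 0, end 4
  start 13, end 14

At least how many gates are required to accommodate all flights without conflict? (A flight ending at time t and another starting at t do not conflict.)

3

Events (time:±→running): 0:+→1 4:-→0 5:+→1 5:+→2 5:+→3 … peak 3.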